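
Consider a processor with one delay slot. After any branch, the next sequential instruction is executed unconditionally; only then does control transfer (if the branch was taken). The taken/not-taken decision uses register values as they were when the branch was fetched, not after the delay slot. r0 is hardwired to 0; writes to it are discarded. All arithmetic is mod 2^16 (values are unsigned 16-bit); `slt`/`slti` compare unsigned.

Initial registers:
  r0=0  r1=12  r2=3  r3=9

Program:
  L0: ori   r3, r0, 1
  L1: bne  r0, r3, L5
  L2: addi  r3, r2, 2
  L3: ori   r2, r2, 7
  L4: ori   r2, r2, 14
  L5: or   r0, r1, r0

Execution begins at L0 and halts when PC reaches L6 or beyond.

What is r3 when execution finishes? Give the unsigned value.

5

PC=0  ori   r3, r0, 1        | r0=0 r1=12 r2=3 r3=1
PC=1  bne  r0, r3, L5        | r0=0 r1=12 r2=3 r3=1  [TAKEN]
PC=2  addi  r3, r2, 2        | r0=0 r1=12 r2=3 r3=5
PC=5  or   r0, r1, r0        | r0=0 r1=12 r2=3 r3=5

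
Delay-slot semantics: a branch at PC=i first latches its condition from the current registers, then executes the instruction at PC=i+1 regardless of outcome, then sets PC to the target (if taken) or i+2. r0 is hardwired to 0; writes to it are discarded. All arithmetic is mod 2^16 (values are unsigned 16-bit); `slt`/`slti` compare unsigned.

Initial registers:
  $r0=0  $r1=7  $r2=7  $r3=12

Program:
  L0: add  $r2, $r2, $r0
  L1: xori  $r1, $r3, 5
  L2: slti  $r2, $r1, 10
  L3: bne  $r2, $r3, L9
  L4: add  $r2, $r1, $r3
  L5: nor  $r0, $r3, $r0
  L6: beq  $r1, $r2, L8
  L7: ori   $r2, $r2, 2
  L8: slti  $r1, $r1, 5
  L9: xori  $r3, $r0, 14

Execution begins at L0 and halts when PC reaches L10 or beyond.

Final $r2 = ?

21

PC=0  add  $r2, $r2, $r0     | $r0=0 $r1=7 $r2=7 $r3=12
PC=1  xori  $r1, $r3, 5      | $r0=0 $r1=9 $r2=7 $r3=12
PC=2  slti  $r2, $r1, 10     | $r0=0 $r1=9 $r2=1 $r3=12
PC=3  bne  $r2, $r3, L9      | $r0=0 $r1=9 $r2=1 $r3=12  [TAKEN]
PC=4  add  $r2, $r1, $r3     | $r0=0 $r1=9 $r2=21 $r3=12
PC=9  xori  $r3, $r0, 14     | $r0=0 $r1=9 $r2=21 $r3=14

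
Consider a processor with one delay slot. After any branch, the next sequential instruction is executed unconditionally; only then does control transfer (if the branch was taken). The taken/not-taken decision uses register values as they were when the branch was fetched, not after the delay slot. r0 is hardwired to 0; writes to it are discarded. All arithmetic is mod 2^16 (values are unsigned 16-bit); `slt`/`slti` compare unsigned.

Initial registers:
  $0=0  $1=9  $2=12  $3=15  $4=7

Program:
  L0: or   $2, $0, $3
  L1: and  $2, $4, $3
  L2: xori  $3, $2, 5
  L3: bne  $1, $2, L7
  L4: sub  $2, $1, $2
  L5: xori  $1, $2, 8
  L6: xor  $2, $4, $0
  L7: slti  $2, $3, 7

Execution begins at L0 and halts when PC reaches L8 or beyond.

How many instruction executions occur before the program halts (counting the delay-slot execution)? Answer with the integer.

PC=0  or   $2, $0, $3        | $0=0 $1=9 $2=15 $3=15 $4=7
PC=1  and  $2, $4, $3        | $0=0 $1=9 $2=7 $3=15 $4=7
PC=2  xori  $3, $2, 5        | $0=0 $1=9 $2=7 $3=2 $4=7
PC=3  bne  $1, $2, L7        | $0=0 $1=9 $2=7 $3=2 $4=7  [TAKEN]
PC=4  sub  $2, $1, $2        | $0=0 $1=9 $2=2 $3=2 $4=7
PC=7  slti  $2, $3, 7        | $0=0 $1=9 $2=1 $3=2 $4=7

6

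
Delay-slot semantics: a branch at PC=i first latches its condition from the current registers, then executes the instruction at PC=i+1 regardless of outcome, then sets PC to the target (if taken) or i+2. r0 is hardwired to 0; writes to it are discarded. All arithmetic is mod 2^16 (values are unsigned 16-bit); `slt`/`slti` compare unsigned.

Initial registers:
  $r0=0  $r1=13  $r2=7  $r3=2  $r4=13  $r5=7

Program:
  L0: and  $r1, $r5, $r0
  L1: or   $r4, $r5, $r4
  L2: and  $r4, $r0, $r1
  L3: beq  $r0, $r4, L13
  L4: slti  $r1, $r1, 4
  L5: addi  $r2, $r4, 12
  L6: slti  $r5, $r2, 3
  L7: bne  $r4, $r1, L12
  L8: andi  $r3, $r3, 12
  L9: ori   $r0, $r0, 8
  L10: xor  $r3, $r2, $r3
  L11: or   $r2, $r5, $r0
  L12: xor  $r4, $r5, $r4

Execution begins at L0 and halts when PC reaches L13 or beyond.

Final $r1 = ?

  step pc=0: and  $r1, $r5, $r0  regs=(0,0,7,2,13,7)
  step pc=1: or   $r4, $r5, $r4  regs=(0,0,7,2,15,7)
  step pc=2: and  $r4, $r0, $r1  regs=(0,0,7,2,0,7)
  step pc=3: beq  $r0, $r4, L13  cond=T  regs=(0,0,7,2,0,7)
  step pc=4: slti  $r1, $r1, 4  regs=(0,1,7,2,0,7)

1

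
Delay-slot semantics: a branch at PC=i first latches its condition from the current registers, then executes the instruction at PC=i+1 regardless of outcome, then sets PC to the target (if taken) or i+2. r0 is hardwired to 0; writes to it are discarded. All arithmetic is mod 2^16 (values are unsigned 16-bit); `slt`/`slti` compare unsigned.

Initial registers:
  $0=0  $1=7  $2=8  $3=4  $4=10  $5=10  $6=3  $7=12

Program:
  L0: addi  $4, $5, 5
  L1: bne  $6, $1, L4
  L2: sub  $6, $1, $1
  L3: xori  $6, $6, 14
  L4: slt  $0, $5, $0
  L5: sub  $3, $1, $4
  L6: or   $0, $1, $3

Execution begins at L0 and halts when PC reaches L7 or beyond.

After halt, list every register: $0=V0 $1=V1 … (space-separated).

#0 addi  $4, $5, 5 ; 0/7/8/4/15/10/3/12
#1 bne  $6, $1, L4 ; 0/7/8/4/15/10/3/12 ; →target
#2 sub  $6, $1, $1 ; 0/7/8/4/15/10/0/12
#4 slt  $0, $5, $0 ; 0/7/8/4/15/10/0/12
#5 sub  $3, $1, $4 ; 0/7/8/65528/15/10/0/12
#6 or   $0, $1, $3 ; 0/7/8/65528/15/10/0/12

$0=0 $1=7 $2=8 $3=65528 $4=15 $5=10 $6=0 $7=12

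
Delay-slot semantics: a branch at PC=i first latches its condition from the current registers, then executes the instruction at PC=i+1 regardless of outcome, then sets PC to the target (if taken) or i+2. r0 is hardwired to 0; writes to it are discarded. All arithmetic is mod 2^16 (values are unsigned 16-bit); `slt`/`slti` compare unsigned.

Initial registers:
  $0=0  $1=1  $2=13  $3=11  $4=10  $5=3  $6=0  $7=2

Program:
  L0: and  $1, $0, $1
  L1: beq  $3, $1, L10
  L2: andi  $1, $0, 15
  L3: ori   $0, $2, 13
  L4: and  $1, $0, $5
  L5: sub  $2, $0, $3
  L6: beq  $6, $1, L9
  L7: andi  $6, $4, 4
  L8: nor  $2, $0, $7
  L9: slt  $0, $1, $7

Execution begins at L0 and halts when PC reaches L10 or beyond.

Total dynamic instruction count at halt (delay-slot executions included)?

9

PC=0  and  $1, $0, $1        | $0=0 $1=0 $2=13 $3=11 $4=10 $5=3 $6=0 $7=2
PC=1  beq  $3, $1, L10       | $0=0 $1=0 $2=13 $3=11 $4=10 $5=3 $6=0 $7=2  [not taken]
PC=2  andi  $1, $0, 15       | $0=0 $1=0 $2=13 $3=11 $4=10 $5=3 $6=0 $7=2
PC=3  ori   $0, $2, 13       | $0=0 $1=0 $2=13 $3=11 $4=10 $5=3 $6=0 $7=2
PC=4  and  $1, $0, $5        | $0=0 $1=0 $2=13 $3=11 $4=10 $5=3 $6=0 $7=2
PC=5  sub  $2, $0, $3        | $0=0 $1=0 $2=65525 $3=11 $4=10 $5=3 $6=0 $7=2
PC=6  beq  $6, $1, L9        | $0=0 $1=0 $2=65525 $3=11 $4=10 $5=3 $6=0 $7=2  [TAKEN]
PC=7  andi  $6, $4, 4        | $0=0 $1=0 $2=65525 $3=11 $4=10 $5=3 $6=0 $7=2
PC=9  slt  $0, $1, $7        | $0=0 $1=0 $2=65525 $3=11 $4=10 $5=3 $6=0 $7=2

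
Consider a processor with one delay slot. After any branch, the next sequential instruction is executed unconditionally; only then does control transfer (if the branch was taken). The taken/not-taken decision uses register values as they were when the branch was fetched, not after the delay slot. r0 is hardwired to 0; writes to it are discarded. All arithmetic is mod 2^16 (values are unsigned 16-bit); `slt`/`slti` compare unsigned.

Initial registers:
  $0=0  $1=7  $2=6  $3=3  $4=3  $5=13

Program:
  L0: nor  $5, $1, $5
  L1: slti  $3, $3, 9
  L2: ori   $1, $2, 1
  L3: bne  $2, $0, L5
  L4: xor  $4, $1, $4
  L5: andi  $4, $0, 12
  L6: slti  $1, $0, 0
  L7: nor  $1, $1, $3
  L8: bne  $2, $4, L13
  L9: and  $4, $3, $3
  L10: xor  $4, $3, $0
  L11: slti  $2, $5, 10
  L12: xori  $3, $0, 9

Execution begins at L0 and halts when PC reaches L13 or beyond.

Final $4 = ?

1

  step pc=0: nor  $5, $1, $5  regs=(0,7,6,3,3,65520)
  step pc=1: slti  $3, $3, 9  regs=(0,7,6,1,3,65520)
  step pc=2: ori   $1, $2, 1  regs=(0,7,6,1,3,65520)
  step pc=3: bne  $2, $0, L5  cond=T  regs=(0,7,6,1,3,65520)
  step pc=4: xor  $4, $1, $4  regs=(0,7,6,1,4,65520)
  step pc=5: andi  $4, $0, 12  regs=(0,7,6,1,0,65520)
  step pc=6: slti  $1, $0, 0  regs=(0,0,6,1,0,65520)
  step pc=7: nor  $1, $1, $3  regs=(0,65534,6,1,0,65520)
  step pc=8: bne  $2, $4, L13  cond=T  regs=(0,65534,6,1,0,65520)
  step pc=9: and  $4, $3, $3  regs=(0,65534,6,1,1,65520)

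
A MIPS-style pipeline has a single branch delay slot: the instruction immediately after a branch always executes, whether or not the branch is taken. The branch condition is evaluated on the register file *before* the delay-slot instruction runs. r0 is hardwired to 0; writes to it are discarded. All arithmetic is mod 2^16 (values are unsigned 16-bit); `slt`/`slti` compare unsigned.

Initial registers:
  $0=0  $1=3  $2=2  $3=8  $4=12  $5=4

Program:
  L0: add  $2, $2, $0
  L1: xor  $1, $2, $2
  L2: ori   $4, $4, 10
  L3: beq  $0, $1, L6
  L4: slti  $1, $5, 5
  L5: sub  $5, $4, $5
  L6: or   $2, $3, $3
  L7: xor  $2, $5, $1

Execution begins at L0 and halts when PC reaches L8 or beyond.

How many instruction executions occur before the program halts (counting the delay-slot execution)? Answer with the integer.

[0] add  $2, $2, $0  →  {$0:0, $1:3, $2:2, $3:8, $4:12, $5:4}
[1] xor  $1, $2, $2  →  {$0:0, $1:0, $2:2, $3:8, $4:12, $5:4}
[2] ori   $4, $4, 10  →  {$0:0, $1:0, $2:2, $3:8, $4:14, $5:4}
[3] beq  $0, $1, L6  →  {$0:0, $1:0, $2:2, $3:8, $4:14, $5:4}  ⟨branch taken⟩
[4] slti  $1, $5, 5  →  {$0:0, $1:1, $2:2, $3:8, $4:14, $5:4}
[6] or   $2, $3, $3  →  {$0:0, $1:1, $2:8, $3:8, $4:14, $5:4}
[7] xor  $2, $5, $1  →  {$0:0, $1:1, $2:5, $3:8, $4:14, $5:4}

7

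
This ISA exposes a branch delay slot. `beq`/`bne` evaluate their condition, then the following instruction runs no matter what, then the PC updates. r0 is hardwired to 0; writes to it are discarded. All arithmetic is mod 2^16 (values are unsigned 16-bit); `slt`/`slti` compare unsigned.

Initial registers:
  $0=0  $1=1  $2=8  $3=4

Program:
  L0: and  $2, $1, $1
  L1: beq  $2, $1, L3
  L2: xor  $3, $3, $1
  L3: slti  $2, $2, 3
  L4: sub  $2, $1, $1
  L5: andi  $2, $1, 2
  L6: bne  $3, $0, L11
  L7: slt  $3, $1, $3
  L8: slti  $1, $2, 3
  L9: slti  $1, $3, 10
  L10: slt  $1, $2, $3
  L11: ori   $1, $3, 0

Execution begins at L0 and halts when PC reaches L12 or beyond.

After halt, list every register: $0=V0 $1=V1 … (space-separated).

[0] and  $2, $1, $1  →  {$0:0, $1:1, $2:1, $3:4}
[1] beq  $2, $1, L3  →  {$0:0, $1:1, $2:1, $3:4}  ⟨branch taken⟩
[2] xor  $3, $3, $1  →  {$0:0, $1:1, $2:1, $3:5}
[3] slti  $2, $2, 3  →  {$0:0, $1:1, $2:1, $3:5}
[4] sub  $2, $1, $1  →  {$0:0, $1:1, $2:0, $3:5}
[5] andi  $2, $1, 2  →  {$0:0, $1:1, $2:0, $3:5}
[6] bne  $3, $0, L11  →  {$0:0, $1:1, $2:0, $3:5}  ⟨branch taken⟩
[7] slt  $3, $1, $3  →  {$0:0, $1:1, $2:0, $3:1}
[11] ori   $1, $3, 0  →  {$0:0, $1:1, $2:0, $3:1}

$0=0 $1=1 $2=0 $3=1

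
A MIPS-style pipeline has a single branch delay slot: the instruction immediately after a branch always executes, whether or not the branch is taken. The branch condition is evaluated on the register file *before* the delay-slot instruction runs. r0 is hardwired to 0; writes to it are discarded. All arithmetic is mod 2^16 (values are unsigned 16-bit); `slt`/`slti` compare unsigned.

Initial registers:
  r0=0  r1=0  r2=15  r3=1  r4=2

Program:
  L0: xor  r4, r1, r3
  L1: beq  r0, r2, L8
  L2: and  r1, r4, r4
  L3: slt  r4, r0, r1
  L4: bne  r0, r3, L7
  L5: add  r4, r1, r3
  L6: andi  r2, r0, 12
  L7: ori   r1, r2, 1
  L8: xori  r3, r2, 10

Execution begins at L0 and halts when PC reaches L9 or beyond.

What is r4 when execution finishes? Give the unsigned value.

  step pc=0: xor  r4, r1, r3  regs=(0,0,15,1,1)
  step pc=1: beq  r0, r2, L8  cond=F  regs=(0,0,15,1,1)
  step pc=2: and  r1, r4, r4  regs=(0,1,15,1,1)
  step pc=3: slt  r4, r0, r1  regs=(0,1,15,1,1)
  step pc=4: bne  r0, r3, L7  cond=T  regs=(0,1,15,1,1)
  step pc=5: add  r4, r1, r3  regs=(0,1,15,1,2)
  step pc=7: ori   r1, r2, 1  regs=(0,15,15,1,2)
  step pc=8: xori  r3, r2, 10  regs=(0,15,15,5,2)

2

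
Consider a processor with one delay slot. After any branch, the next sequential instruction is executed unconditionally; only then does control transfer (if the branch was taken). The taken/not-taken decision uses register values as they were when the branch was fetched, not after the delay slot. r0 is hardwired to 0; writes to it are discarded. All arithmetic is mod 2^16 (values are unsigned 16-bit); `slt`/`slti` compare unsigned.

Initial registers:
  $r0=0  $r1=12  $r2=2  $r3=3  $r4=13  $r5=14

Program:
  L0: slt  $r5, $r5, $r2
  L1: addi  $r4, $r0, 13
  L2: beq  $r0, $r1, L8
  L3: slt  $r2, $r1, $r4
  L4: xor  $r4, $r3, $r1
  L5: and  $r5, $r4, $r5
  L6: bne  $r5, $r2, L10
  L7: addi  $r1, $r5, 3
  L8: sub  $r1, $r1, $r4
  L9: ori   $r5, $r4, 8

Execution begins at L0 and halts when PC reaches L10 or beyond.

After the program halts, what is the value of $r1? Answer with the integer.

3

PC=0  slt  $r5, $r5, $r2     | $r0=0 $r1=12 $r2=2 $r3=3 $r4=13 $r5=0
PC=1  addi  $r4, $r0, 13     | $r0=0 $r1=12 $r2=2 $r3=3 $r4=13 $r5=0
PC=2  beq  $r0, $r1, L8      | $r0=0 $r1=12 $r2=2 $r3=3 $r4=13 $r5=0  [not taken]
PC=3  slt  $r2, $r1, $r4     | $r0=0 $r1=12 $r2=1 $r3=3 $r4=13 $r5=0
PC=4  xor  $r4, $r3, $r1     | $r0=0 $r1=12 $r2=1 $r3=3 $r4=15 $r5=0
PC=5  and  $r5, $r4, $r5     | $r0=0 $r1=12 $r2=1 $r3=3 $r4=15 $r5=0
PC=6  bne  $r5, $r2, L10     | $r0=0 $r1=12 $r2=1 $r3=3 $r4=15 $r5=0  [TAKEN]
PC=7  addi  $r1, $r5, 3      | $r0=0 $r1=3 $r2=1 $r3=3 $r4=15 $r5=0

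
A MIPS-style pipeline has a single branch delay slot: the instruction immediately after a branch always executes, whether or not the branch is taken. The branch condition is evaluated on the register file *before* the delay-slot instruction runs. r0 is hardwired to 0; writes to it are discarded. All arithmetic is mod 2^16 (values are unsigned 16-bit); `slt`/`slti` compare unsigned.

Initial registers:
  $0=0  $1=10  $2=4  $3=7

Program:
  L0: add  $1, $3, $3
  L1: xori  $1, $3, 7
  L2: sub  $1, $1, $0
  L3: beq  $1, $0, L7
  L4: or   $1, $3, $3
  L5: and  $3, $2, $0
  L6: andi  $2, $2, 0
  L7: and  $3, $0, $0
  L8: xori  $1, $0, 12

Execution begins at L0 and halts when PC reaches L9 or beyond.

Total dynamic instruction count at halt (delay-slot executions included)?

  step pc=0: add  $1, $3, $3  regs=(0,14,4,7)
  step pc=1: xori  $1, $3, 7  regs=(0,0,4,7)
  step pc=2: sub  $1, $1, $0  regs=(0,0,4,7)
  step pc=3: beq  $1, $0, L7  cond=T  regs=(0,0,4,7)
  step pc=4: or   $1, $3, $3  regs=(0,7,4,7)
  step pc=7: and  $3, $0, $0  regs=(0,7,4,0)
  step pc=8: xori  $1, $0, 12  regs=(0,12,4,0)

7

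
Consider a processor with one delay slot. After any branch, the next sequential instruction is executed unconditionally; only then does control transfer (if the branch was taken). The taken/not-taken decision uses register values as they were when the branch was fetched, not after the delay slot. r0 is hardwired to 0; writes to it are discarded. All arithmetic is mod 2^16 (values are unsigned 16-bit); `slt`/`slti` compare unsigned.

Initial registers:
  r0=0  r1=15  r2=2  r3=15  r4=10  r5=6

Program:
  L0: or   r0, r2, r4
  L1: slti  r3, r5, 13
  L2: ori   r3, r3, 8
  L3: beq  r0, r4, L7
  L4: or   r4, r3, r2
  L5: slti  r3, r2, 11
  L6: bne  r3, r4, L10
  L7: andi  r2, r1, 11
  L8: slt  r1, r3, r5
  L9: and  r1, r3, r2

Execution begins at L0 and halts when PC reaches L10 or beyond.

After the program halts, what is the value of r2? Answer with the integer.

11

#0 or   r0, r2, r4 ; 0/15/2/15/10/6
#1 slti  r3, r5, 13 ; 0/15/2/1/10/6
#2 ori   r3, r3, 8 ; 0/15/2/9/10/6
#3 beq  r0, r4, L7 ; 0/15/2/9/10/6 ; →fallthru
#4 or   r4, r3, r2 ; 0/15/2/9/11/6
#5 slti  r3, r2, 11 ; 0/15/2/1/11/6
#6 bne  r3, r4, L10 ; 0/15/2/1/11/6 ; →target
#7 andi  r2, r1, 11 ; 0/15/11/1/11/6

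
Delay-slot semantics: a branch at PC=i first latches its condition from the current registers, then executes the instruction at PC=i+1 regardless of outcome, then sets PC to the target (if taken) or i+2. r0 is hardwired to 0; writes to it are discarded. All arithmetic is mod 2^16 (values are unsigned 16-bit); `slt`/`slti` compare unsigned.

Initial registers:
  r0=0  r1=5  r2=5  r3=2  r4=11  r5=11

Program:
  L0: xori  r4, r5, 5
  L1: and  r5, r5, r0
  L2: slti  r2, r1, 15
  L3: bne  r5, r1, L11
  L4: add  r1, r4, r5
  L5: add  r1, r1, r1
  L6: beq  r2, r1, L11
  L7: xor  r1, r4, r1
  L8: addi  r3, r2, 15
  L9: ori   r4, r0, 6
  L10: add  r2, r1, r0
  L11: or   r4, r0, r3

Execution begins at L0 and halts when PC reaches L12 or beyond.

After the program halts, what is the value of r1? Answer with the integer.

14

[0] xori  r4, r5, 5  →  {r0:0, r1:5, r2:5, r3:2, r4:14, r5:11}
[1] and  r5, r5, r0  →  {r0:0, r1:5, r2:5, r3:2, r4:14, r5:0}
[2] slti  r2, r1, 15  →  {r0:0, r1:5, r2:1, r3:2, r4:14, r5:0}
[3] bne  r5, r1, L11  →  {r0:0, r1:5, r2:1, r3:2, r4:14, r5:0}  ⟨branch taken⟩
[4] add  r1, r4, r5  →  {r0:0, r1:14, r2:1, r3:2, r4:14, r5:0}
[11] or   r4, r0, r3  →  {r0:0, r1:14, r2:1, r3:2, r4:2, r5:0}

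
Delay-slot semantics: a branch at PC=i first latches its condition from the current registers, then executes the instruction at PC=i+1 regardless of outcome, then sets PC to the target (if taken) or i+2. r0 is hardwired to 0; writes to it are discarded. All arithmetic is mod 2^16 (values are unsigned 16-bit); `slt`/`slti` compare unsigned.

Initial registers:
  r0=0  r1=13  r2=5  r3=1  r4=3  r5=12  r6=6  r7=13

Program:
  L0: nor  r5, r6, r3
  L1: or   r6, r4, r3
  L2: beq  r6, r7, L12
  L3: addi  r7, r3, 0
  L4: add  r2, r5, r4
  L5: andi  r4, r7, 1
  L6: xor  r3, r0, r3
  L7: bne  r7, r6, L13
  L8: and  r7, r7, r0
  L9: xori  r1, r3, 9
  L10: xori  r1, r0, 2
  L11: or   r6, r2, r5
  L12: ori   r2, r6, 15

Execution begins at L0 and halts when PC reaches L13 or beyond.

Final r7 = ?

0

  step pc=0: nor  r5, r6, r3  regs=(0,13,5,1,3,65528,6,13)
  step pc=1: or   r6, r4, r3  regs=(0,13,5,1,3,65528,3,13)
  step pc=2: beq  r6, r7, L12  cond=F  regs=(0,13,5,1,3,65528,3,13)
  step pc=3: addi  r7, r3, 0  regs=(0,13,5,1,3,65528,3,1)
  step pc=4: add  r2, r5, r4  regs=(0,13,65531,1,3,65528,3,1)
  step pc=5: andi  r4, r7, 1  regs=(0,13,65531,1,1,65528,3,1)
  step pc=6: xor  r3, r0, r3  regs=(0,13,65531,1,1,65528,3,1)
  step pc=7: bne  r7, r6, L13  cond=T  regs=(0,13,65531,1,1,65528,3,1)
  step pc=8: and  r7, r7, r0  regs=(0,13,65531,1,1,65528,3,0)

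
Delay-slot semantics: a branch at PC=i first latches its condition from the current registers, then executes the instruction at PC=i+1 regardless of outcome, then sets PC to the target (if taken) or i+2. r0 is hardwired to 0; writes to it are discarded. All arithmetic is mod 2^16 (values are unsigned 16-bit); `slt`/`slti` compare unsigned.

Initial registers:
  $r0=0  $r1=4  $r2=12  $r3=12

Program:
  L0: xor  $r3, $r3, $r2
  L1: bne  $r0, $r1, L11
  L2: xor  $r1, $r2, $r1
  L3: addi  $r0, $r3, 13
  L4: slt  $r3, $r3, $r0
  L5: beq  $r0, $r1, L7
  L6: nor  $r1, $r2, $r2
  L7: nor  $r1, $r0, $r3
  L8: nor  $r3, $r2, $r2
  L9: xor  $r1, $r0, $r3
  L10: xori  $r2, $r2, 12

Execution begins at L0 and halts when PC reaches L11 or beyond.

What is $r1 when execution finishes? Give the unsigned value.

8

[0] xor  $r3, $r3, $r2  →  {$r0:0, $r1:4, $r2:12, $r3:0}
[1] bne  $r0, $r1, L11  →  {$r0:0, $r1:4, $r2:12, $r3:0}  ⟨branch taken⟩
[2] xor  $r1, $r2, $r1  →  {$r0:0, $r1:8, $r2:12, $r3:0}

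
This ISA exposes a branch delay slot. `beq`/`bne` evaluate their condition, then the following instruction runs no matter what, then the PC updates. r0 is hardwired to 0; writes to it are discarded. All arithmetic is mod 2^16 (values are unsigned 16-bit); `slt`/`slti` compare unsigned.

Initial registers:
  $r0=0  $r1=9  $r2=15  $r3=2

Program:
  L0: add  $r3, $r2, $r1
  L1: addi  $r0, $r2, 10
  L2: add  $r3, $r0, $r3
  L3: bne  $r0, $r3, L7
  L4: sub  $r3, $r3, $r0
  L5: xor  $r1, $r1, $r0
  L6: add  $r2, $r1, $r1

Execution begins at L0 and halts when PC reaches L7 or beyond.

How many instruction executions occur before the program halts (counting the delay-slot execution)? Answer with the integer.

  step pc=0: add  $r3, $r2, $r1  regs=(0,9,15,24)
  step pc=1: addi  $r0, $r2, 10  regs=(0,9,15,24)
  step pc=2: add  $r3, $r0, $r3  regs=(0,9,15,24)
  step pc=3: bne  $r0, $r3, L7  cond=T  regs=(0,9,15,24)
  step pc=4: sub  $r3, $r3, $r0  regs=(0,9,15,24)

5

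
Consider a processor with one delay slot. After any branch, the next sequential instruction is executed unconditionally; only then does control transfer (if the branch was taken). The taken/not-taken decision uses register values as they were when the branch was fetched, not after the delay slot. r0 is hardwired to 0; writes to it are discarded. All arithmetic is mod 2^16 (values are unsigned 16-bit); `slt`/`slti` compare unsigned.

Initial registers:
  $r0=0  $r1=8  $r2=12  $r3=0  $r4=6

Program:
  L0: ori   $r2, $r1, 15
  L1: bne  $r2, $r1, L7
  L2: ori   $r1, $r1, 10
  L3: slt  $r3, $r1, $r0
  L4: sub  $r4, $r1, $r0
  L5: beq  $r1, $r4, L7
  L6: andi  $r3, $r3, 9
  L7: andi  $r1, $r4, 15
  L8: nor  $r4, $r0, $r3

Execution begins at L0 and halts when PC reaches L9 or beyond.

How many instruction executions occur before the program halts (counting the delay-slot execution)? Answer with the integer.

5

#0 ori   $r2, $r1, 15 ; 0/8/15/0/6
#1 bne  $r2, $r1, L7 ; 0/8/15/0/6 ; →target
#2 ori   $r1, $r1, 10 ; 0/10/15/0/6
#7 andi  $r1, $r4, 15 ; 0/6/15/0/6
#8 nor  $r4, $r0, $r3 ; 0/6/15/0/65535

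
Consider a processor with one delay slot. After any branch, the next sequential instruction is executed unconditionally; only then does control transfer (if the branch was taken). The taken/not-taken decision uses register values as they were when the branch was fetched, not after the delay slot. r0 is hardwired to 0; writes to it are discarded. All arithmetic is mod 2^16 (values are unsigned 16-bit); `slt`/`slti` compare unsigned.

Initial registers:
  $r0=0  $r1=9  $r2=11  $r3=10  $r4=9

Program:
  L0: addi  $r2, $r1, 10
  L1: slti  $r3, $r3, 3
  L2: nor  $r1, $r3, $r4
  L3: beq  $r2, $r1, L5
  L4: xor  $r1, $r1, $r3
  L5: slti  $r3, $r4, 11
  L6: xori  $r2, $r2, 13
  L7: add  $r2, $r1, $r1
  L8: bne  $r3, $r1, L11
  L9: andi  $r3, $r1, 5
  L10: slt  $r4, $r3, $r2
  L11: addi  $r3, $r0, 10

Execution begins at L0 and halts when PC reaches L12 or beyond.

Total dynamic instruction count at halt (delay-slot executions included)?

11

PC=0  addi  $r2, $r1, 10     | $r0=0 $r1=9 $r2=19 $r3=10 $r4=9
PC=1  slti  $r3, $r3, 3      | $r0=0 $r1=9 $r2=19 $r3=0 $r4=9
PC=2  nor  $r1, $r3, $r4     | $r0=0 $r1=65526 $r2=19 $r3=0 $r4=9
PC=3  beq  $r2, $r1, L5      | $r0=0 $r1=65526 $r2=19 $r3=0 $r4=9  [not taken]
PC=4  xor  $r1, $r1, $r3     | $r0=0 $r1=65526 $r2=19 $r3=0 $r4=9
PC=5  slti  $r3, $r4, 11     | $r0=0 $r1=65526 $r2=19 $r3=1 $r4=9
PC=6  xori  $r2, $r2, 13     | $r0=0 $r1=65526 $r2=30 $r3=1 $r4=9
PC=7  add  $r2, $r1, $r1     | $r0=0 $r1=65526 $r2=65516 $r3=1 $r4=9
PC=8  bne  $r3, $r1, L11     | $r0=0 $r1=65526 $r2=65516 $r3=1 $r4=9  [TAKEN]
PC=9  andi  $r3, $r1, 5      | $r0=0 $r1=65526 $r2=65516 $r3=4 $r4=9
PC=11 addi  $r3, $r0, 10     | $r0=0 $r1=65526 $r2=65516 $r3=10 $r4=9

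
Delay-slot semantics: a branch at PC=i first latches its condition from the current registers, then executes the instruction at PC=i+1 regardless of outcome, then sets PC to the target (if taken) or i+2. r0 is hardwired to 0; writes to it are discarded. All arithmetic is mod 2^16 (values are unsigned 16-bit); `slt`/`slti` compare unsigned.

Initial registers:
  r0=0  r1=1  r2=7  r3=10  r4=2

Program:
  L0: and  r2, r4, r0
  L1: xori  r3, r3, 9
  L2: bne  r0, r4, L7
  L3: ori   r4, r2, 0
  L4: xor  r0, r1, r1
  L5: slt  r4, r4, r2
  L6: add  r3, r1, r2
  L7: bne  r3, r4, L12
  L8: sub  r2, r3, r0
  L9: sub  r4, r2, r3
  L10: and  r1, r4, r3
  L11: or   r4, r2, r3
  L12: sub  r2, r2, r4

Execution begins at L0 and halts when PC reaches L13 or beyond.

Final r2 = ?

PC=0  and  r2, r4, r0        | r0=0 r1=1 r2=0 r3=10 r4=2
PC=1  xori  r3, r3, 9        | r0=0 r1=1 r2=0 r3=3 r4=2
PC=2  bne  r0, r4, L7        | r0=0 r1=1 r2=0 r3=3 r4=2  [TAKEN]
PC=3  ori   r4, r2, 0        | r0=0 r1=1 r2=0 r3=3 r4=0
PC=7  bne  r3, r4, L12       | r0=0 r1=1 r2=0 r3=3 r4=0  [TAKEN]
PC=8  sub  r2, r3, r0        | r0=0 r1=1 r2=3 r3=3 r4=0
PC=12 sub  r2, r2, r4        | r0=0 r1=1 r2=3 r3=3 r4=0

3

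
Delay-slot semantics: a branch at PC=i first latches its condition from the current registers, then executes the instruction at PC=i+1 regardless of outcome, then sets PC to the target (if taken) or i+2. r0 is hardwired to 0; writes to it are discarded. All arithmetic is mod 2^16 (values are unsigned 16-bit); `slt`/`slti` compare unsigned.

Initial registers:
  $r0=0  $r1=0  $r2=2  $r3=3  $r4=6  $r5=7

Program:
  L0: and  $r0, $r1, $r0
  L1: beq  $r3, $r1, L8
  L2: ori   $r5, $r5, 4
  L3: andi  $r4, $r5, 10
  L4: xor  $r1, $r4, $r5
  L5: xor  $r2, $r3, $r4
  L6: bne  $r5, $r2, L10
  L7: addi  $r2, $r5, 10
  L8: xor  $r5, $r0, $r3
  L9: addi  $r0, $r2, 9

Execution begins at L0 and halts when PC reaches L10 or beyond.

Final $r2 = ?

#0 and  $r0, $r1, $r0 ; 0/0/2/3/6/7
#1 beq  $r3, $r1, L8 ; 0/0/2/3/6/7 ; →fallthru
#2 ori   $r5, $r5, 4 ; 0/0/2/3/6/7
#3 andi  $r4, $r5, 10 ; 0/0/2/3/2/7
#4 xor  $r1, $r4, $r5 ; 0/5/2/3/2/7
#5 xor  $r2, $r3, $r4 ; 0/5/1/3/2/7
#6 bne  $r5, $r2, L10 ; 0/5/1/3/2/7 ; →target
#7 addi  $r2, $r5, 10 ; 0/5/17/3/2/7

17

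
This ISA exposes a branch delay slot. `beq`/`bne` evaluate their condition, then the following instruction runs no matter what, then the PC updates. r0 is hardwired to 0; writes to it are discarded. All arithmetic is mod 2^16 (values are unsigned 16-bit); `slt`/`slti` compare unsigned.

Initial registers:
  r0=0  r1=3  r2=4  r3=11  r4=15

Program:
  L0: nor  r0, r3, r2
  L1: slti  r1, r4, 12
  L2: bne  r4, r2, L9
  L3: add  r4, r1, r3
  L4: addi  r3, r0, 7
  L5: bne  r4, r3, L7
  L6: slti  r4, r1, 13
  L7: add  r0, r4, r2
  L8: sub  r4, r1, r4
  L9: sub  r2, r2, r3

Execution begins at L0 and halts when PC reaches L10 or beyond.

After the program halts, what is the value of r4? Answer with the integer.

  step pc=0: nor  r0, r3, r2  regs=(0,3,4,11,15)
  step pc=1: slti  r1, r4, 12  regs=(0,0,4,11,15)
  step pc=2: bne  r4, r2, L9  cond=T  regs=(0,0,4,11,15)
  step pc=3: add  r4, r1, r3  regs=(0,0,4,11,11)
  step pc=9: sub  r2, r2, r3  regs=(0,0,65529,11,11)

11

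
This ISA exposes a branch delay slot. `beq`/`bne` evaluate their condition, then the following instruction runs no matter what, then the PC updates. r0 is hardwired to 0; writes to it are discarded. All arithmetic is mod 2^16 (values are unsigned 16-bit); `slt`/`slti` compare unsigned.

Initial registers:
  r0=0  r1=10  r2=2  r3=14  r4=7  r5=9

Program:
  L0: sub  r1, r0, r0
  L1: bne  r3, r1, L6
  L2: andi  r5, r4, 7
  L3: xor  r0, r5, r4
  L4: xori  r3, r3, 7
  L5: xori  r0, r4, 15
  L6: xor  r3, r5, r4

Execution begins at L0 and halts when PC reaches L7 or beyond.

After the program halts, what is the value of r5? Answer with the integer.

7

[0] sub  r1, r0, r0  →  {r0:0, r1:0, r2:2, r3:14, r4:7, r5:9}
[1] bne  r3, r1, L6  →  {r0:0, r1:0, r2:2, r3:14, r4:7, r5:9}  ⟨branch taken⟩
[2] andi  r5, r4, 7  →  {r0:0, r1:0, r2:2, r3:14, r4:7, r5:7}
[6] xor  r3, r5, r4  →  {r0:0, r1:0, r2:2, r3:0, r4:7, r5:7}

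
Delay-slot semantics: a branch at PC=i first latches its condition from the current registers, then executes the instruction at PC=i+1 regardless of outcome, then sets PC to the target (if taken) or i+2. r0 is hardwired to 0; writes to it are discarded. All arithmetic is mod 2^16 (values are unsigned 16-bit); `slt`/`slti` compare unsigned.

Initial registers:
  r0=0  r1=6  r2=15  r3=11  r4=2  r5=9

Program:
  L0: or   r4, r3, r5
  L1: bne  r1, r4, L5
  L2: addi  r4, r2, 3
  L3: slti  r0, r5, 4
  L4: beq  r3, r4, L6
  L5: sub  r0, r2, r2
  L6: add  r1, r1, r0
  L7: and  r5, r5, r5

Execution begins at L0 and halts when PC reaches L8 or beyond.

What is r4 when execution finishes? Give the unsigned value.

PC=0  or   r4, r3, r5        | r0=0 r1=6 r2=15 r3=11 r4=11 r5=9
PC=1  bne  r1, r4, L5        | r0=0 r1=6 r2=15 r3=11 r4=11 r5=9  [TAKEN]
PC=2  addi  r4, r2, 3        | r0=0 r1=6 r2=15 r3=11 r4=18 r5=9
PC=5  sub  r0, r2, r2        | r0=0 r1=6 r2=15 r3=11 r4=18 r5=9
PC=6  add  r1, r1, r0        | r0=0 r1=6 r2=15 r3=11 r4=18 r5=9
PC=7  and  r5, r5, r5        | r0=0 r1=6 r2=15 r3=11 r4=18 r5=9

18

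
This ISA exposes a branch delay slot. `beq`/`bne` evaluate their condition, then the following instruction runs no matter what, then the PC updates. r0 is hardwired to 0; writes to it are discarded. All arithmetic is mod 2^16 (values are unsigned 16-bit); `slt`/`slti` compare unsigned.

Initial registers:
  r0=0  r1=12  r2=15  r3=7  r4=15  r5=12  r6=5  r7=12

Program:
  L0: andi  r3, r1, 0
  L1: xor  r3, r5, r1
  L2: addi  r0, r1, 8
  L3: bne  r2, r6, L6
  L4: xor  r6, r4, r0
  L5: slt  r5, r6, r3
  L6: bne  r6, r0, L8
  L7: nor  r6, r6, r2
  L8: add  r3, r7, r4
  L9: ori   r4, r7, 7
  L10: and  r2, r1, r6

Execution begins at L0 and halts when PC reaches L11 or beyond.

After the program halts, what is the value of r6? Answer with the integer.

[0] andi  r3, r1, 0  →  {r0:0, r1:12, r2:15, r3:0, r4:15, r5:12, r6:5, r7:12}
[1] xor  r3, r5, r1  →  {r0:0, r1:12, r2:15, r3:0, r4:15, r5:12, r6:5, r7:12}
[2] addi  r0, r1, 8  →  {r0:0, r1:12, r2:15, r3:0, r4:15, r5:12, r6:5, r7:12}
[3] bne  r2, r6, L6  →  {r0:0, r1:12, r2:15, r3:0, r4:15, r5:12, r6:5, r7:12}  ⟨branch taken⟩
[4] xor  r6, r4, r0  →  {r0:0, r1:12, r2:15, r3:0, r4:15, r5:12, r6:15, r7:12}
[6] bne  r6, r0, L8  →  {r0:0, r1:12, r2:15, r3:0, r4:15, r5:12, r6:15, r7:12}  ⟨branch taken⟩
[7] nor  r6, r6, r2  →  {r0:0, r1:12, r2:15, r3:0, r4:15, r5:12, r6:65520, r7:12}
[8] add  r3, r7, r4  →  {r0:0, r1:12, r2:15, r3:27, r4:15, r5:12, r6:65520, r7:12}
[9] ori   r4, r7, 7  →  {r0:0, r1:12, r2:15, r3:27, r4:15, r5:12, r6:65520, r7:12}
[10] and  r2, r1, r6  →  {r0:0, r1:12, r2:0, r3:27, r4:15, r5:12, r6:65520, r7:12}

65520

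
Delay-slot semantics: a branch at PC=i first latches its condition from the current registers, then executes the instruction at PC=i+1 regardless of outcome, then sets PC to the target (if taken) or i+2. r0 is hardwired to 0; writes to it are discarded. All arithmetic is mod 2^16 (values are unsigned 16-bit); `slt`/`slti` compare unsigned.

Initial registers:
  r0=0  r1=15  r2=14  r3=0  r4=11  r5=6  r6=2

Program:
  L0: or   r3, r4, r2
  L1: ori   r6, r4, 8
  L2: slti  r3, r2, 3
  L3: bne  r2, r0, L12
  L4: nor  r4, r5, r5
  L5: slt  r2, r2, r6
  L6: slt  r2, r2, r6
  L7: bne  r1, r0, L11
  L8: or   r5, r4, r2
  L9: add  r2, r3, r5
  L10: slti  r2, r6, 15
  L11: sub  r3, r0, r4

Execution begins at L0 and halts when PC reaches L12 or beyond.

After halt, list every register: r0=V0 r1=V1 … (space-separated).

r0=0 r1=15 r2=14 r3=0 r4=65529 r5=6 r6=11

  step pc=0: or   r3, r4, r2  regs=(0,15,14,15,11,6,2)
  step pc=1: ori   r6, r4, 8  regs=(0,15,14,15,11,6,11)
  step pc=2: slti  r3, r2, 3  regs=(0,15,14,0,11,6,11)
  step pc=3: bne  r2, r0, L12  cond=T  regs=(0,15,14,0,11,6,11)
  step pc=4: nor  r4, r5, r5  regs=(0,15,14,0,65529,6,11)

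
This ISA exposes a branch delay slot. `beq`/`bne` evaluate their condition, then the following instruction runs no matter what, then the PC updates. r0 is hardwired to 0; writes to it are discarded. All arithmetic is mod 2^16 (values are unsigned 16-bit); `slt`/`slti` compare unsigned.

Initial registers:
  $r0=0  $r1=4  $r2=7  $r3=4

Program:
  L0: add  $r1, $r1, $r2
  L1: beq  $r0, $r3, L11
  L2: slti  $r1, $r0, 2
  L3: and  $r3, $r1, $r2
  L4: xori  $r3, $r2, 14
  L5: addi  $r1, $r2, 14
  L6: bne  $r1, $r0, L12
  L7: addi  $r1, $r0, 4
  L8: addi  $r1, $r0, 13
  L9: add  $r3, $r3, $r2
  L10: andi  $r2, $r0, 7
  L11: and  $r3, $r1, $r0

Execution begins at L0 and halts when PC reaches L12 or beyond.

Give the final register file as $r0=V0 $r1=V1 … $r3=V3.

  step pc=0: add  $r1, $r1, $r2  regs=(0,11,7,4)
  step pc=1: beq  $r0, $r3, L11  cond=F  regs=(0,11,7,4)
  step pc=2: slti  $r1, $r0, 2  regs=(0,1,7,4)
  step pc=3: and  $r3, $r1, $r2  regs=(0,1,7,1)
  step pc=4: xori  $r3, $r2, 14  regs=(0,1,7,9)
  step pc=5: addi  $r1, $r2, 14  regs=(0,21,7,9)
  step pc=6: bne  $r1, $r0, L12  cond=T  regs=(0,21,7,9)
  step pc=7: addi  $r1, $r0, 4  regs=(0,4,7,9)

$r0=0 $r1=4 $r2=7 $r3=9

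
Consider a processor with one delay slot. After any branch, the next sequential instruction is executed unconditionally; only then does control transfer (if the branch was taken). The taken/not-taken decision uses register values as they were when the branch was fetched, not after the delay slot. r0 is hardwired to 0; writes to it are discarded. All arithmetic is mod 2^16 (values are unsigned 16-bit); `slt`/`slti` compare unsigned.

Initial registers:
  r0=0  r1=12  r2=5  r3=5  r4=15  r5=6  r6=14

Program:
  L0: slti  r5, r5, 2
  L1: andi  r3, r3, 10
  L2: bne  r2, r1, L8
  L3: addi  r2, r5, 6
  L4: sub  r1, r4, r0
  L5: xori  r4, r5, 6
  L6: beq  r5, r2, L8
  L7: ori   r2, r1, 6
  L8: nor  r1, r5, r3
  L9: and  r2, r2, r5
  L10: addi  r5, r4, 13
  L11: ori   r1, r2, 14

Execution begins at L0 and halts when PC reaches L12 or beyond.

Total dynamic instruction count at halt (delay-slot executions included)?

  step pc=0: slti  r5, r5, 2  regs=(0,12,5,5,15,0,14)
  step pc=1: andi  r3, r3, 10  regs=(0,12,5,0,15,0,14)
  step pc=2: bne  r2, r1, L8  cond=T  regs=(0,12,5,0,15,0,14)
  step pc=3: addi  r2, r5, 6  regs=(0,12,6,0,15,0,14)
  step pc=8: nor  r1, r5, r3  regs=(0,65535,6,0,15,0,14)
  step pc=9: and  r2, r2, r5  regs=(0,65535,0,0,15,0,14)
  step pc=10: addi  r5, r4, 13  regs=(0,65535,0,0,15,28,14)
  step pc=11: ori   r1, r2, 14  regs=(0,14,0,0,15,28,14)

8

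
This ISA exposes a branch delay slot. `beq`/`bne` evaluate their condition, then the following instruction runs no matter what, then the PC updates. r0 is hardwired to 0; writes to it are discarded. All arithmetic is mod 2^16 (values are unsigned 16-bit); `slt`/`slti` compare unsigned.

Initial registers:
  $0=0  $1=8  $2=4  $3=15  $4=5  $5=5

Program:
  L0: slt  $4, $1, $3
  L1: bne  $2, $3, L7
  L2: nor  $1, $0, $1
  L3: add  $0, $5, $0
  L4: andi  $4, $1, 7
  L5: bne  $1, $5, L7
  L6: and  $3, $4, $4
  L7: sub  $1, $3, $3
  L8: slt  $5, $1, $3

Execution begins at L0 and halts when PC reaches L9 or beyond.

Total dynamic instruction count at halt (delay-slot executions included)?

[0] slt  $4, $1, $3  →  {$0:0, $1:8, $2:4, $3:15, $4:1, $5:5}
[1] bne  $2, $3, L7  →  {$0:0, $1:8, $2:4, $3:15, $4:1, $5:5}  ⟨branch taken⟩
[2] nor  $1, $0, $1  →  {$0:0, $1:65527, $2:4, $3:15, $4:1, $5:5}
[7] sub  $1, $3, $3  →  {$0:0, $1:0, $2:4, $3:15, $4:1, $5:5}
[8] slt  $5, $1, $3  →  {$0:0, $1:0, $2:4, $3:15, $4:1, $5:1}

5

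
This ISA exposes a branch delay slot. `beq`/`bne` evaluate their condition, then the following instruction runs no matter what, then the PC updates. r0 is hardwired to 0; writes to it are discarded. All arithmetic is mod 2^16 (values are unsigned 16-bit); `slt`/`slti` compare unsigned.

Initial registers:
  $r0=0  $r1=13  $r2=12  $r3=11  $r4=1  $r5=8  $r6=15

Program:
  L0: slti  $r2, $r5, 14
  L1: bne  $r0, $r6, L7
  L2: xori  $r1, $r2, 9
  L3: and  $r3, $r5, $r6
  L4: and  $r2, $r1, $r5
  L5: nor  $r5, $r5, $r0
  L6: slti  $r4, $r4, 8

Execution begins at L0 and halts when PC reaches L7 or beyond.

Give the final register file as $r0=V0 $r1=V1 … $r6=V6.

$r0=0 $r1=8 $r2=1 $r3=11 $r4=1 $r5=8 $r6=15

#0 slti  $r2, $r5, 14 ; 0/13/1/11/1/8/15
#1 bne  $r0, $r6, L7 ; 0/13/1/11/1/8/15 ; →target
#2 xori  $r1, $r2, 9 ; 0/8/1/11/1/8/15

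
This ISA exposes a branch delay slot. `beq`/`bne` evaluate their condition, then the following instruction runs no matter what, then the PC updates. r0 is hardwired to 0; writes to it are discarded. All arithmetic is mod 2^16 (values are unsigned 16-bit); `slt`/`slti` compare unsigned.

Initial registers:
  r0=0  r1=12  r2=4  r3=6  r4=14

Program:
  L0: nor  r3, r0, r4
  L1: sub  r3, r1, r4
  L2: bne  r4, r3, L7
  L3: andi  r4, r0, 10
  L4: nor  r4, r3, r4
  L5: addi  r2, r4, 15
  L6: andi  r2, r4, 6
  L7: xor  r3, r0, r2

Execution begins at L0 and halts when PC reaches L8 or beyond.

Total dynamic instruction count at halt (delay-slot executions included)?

5

PC=0  nor  r3, r0, r4        | r0=0 r1=12 r2=4 r3=65521 r4=14
PC=1  sub  r3, r1, r4        | r0=0 r1=12 r2=4 r3=65534 r4=14
PC=2  bne  r4, r3, L7        | r0=0 r1=12 r2=4 r3=65534 r4=14  [TAKEN]
PC=3  andi  r4, r0, 10       | r0=0 r1=12 r2=4 r3=65534 r4=0
PC=7  xor  r3, r0, r2        | r0=0 r1=12 r2=4 r3=4 r4=0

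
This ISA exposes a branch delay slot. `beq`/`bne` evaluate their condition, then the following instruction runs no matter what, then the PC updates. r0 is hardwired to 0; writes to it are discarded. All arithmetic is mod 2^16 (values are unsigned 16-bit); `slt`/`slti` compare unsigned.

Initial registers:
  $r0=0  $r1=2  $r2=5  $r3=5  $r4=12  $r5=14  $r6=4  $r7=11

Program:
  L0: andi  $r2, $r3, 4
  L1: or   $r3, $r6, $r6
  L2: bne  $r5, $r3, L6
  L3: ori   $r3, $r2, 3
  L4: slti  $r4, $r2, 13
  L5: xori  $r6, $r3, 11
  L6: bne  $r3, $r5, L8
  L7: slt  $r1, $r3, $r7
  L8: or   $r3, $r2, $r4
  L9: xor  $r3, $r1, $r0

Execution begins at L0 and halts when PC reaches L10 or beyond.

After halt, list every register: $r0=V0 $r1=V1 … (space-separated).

PC=0  andi  $r2, $r3, 4      | $r0=0 $r1=2 $r2=4 $r3=5 $r4=12 $r5=14 $r6=4 $r7=11
PC=1  or   $r3, $r6, $r6     | $r0=0 $r1=2 $r2=4 $r3=4 $r4=12 $r5=14 $r6=4 $r7=11
PC=2  bne  $r5, $r3, L6      | $r0=0 $r1=2 $r2=4 $r3=4 $r4=12 $r5=14 $r6=4 $r7=11  [TAKEN]
PC=3  ori   $r3, $r2, 3      | $r0=0 $r1=2 $r2=4 $r3=7 $r4=12 $r5=14 $r6=4 $r7=11
PC=6  bne  $r3, $r5, L8      | $r0=0 $r1=2 $r2=4 $r3=7 $r4=12 $r5=14 $r6=4 $r7=11  [TAKEN]
PC=7  slt  $r1, $r3, $r7     | $r0=0 $r1=1 $r2=4 $r3=7 $r4=12 $r5=14 $r6=4 $r7=11
PC=8  or   $r3, $r2, $r4     | $r0=0 $r1=1 $r2=4 $r3=12 $r4=12 $r5=14 $r6=4 $r7=11
PC=9  xor  $r3, $r1, $r0     | $r0=0 $r1=1 $r2=4 $r3=1 $r4=12 $r5=14 $r6=4 $r7=11

$r0=0 $r1=1 $r2=4 $r3=1 $r4=12 $r5=14 $r6=4 $r7=11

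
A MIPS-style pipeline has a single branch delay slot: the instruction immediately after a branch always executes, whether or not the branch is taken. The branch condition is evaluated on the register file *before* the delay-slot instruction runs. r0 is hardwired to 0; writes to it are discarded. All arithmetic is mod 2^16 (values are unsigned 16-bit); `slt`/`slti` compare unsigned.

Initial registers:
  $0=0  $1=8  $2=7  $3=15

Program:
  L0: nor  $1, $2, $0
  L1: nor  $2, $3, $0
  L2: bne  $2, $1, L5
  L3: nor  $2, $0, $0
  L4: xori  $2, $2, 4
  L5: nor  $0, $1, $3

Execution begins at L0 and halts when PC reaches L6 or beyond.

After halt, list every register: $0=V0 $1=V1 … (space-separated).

$0=0 $1=65528 $2=65535 $3=15

  step pc=0: nor  $1, $2, $0  regs=(0,65528,7,15)
  step pc=1: nor  $2, $3, $0  regs=(0,65528,65520,15)
  step pc=2: bne  $2, $1, L5  cond=T  regs=(0,65528,65520,15)
  step pc=3: nor  $2, $0, $0  regs=(0,65528,65535,15)
  step pc=5: nor  $0, $1, $3  regs=(0,65528,65535,15)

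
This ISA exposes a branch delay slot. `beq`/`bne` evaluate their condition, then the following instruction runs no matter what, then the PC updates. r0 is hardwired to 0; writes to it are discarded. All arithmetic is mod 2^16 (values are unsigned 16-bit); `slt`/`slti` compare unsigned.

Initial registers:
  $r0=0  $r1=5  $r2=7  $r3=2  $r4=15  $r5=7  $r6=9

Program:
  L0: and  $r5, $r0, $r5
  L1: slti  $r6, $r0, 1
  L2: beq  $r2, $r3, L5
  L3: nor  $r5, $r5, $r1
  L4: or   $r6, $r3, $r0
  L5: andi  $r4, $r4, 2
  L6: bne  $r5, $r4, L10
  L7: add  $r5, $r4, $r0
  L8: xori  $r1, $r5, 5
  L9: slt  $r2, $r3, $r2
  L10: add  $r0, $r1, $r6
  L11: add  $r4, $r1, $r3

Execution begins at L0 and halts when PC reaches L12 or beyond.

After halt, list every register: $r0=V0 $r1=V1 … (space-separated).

[0] and  $r5, $r0, $r5  →  {$r0:0, $r1:5, $r2:7, $r3:2, $r4:15, $r5:0, $r6:9}
[1] slti  $r6, $r0, 1  →  {$r0:0, $r1:5, $r2:7, $r3:2, $r4:15, $r5:0, $r6:1}
[2] beq  $r2, $r3, L5  →  {$r0:0, $r1:5, $r2:7, $r3:2, $r4:15, $r5:0, $r6:1}  ⟨branch fallthrough⟩
[3] nor  $r5, $r5, $r1  →  {$r0:0, $r1:5, $r2:7, $r3:2, $r4:15, $r5:65530, $r6:1}
[4] or   $r6, $r3, $r0  →  {$r0:0, $r1:5, $r2:7, $r3:2, $r4:15, $r5:65530, $r6:2}
[5] andi  $r4, $r4, 2  →  {$r0:0, $r1:5, $r2:7, $r3:2, $r4:2, $r5:65530, $r6:2}
[6] bne  $r5, $r4, L10  →  {$r0:0, $r1:5, $r2:7, $r3:2, $r4:2, $r5:65530, $r6:2}  ⟨branch taken⟩
[7] add  $r5, $r4, $r0  →  {$r0:0, $r1:5, $r2:7, $r3:2, $r4:2, $r5:2, $r6:2}
[10] add  $r0, $r1, $r6  →  {$r0:0, $r1:5, $r2:7, $r3:2, $r4:2, $r5:2, $r6:2}
[11] add  $r4, $r1, $r3  →  {$r0:0, $r1:5, $r2:7, $r3:2, $r4:7, $r5:2, $r6:2}

$r0=0 $r1=5 $r2=7 $r3=2 $r4=7 $r5=2 $r6=2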